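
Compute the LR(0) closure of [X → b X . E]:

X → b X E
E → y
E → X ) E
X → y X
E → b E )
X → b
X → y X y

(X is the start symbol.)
Start with: [X → b X . E]
  [X → b X . E] has the dot before E: add [E → . y], [E → . X ) E], [E → . b E )]
  [E → . X ) E] has the dot before X: add [X → . b X E], [X → . y X], [X → . b], [X → . y X y]
No further items can be added.

CLOSURE = { [E → . X ) E], [E → . b E )], [E → . y], [X → . b X E], [X → . b], [X → . y X y], [X → . y X], [X → b X . E] }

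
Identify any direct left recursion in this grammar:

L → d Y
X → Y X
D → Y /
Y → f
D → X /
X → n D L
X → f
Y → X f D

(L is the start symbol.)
No direct left recursion

Direct left recursion occurs when N → N α for some non-terminal N (the right-hand side begins with the left-hand side itself).

L → d Y: starts with d
X → Y X: starts with Y
D → Y /: starts with Y
Y → f: starts with f
D → X /: starts with X
X → n D L: starts with n
X → f: starts with f
Y → X f D: starts with X

No direct left recursion found.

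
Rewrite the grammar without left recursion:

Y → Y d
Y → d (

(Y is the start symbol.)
Y → d ( Y'
Y' → d Y'
Y' → ε

Y is directly left-recursive. The standard transformation for
  A → A α₁ | ... | A α_m | β₁ | ... | β_n
is
  A  → β₁ A' | ... | β_n A'
  A' → α₁ A' | ... | α_m A' | ε

Y → d ( becomes Y → d ( Y'
Y → Y d becomes Y' → d Y'
Add Y' → ε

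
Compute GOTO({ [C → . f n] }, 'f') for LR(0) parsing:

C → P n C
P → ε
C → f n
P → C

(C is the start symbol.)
{ [C → f . n] }

GOTO(I, 'f') = CLOSURE({ [A → αX.β] : [A → α.Xβ] ∈ I, X = 'f' })

Items with dot before 'f', with the dot advanced:
  [C → . f n] → [C → f . n]
Closure adds nothing (no advanced item has the dot before a non-terminal).

GOTO = { [C → f . n] }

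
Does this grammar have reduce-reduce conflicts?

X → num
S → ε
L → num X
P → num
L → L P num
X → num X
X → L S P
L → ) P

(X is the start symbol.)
A reduce-reduce conflict occurs when an LR(0) state has two complete items [A → α .] and [B → β .] — both call for a reduction, and with no lookahead the parser cannot choose between them.

Augment with X' → X and build the canonical LR(0) collection (I0 = CLOSURE({[X' → . X]}), then GOTO on every symbol after a dot until no new states appear). It has 12 states:
  I0: { [L → . ) P], [L → . L P num], [L → . num X], [X → . L S P], [X → . num X], [X → . num], [X' → . X] }  — shift
  I1: { [L → ) . P], [P → . num] }  — shift
  I2: { [L → L . P num], [P → . num], [S → .], [X → L . S P] }  — shift, reduce
  I3: { [X' → X .] }  — accept
  I4: { [L → . ) P], [L → . L P num], [L → . num X], [L → num . X], [X → . L S P], [X → . num X], [X → . num], [X → num . X], [X → num .] }  — shift, reduce
  I5: { [L → num X .], [X → num X .] }  — 2 reduces
  I6: { [L → L P . num] }  — shift
  I7: { [P → . num], [X → L S . P] }  — shift
  I8: { [P → num .] }  — reduce
  I9: { [X → L S P .] }  — reduce
  I10: { [L → L P num .] }  — reduce
  I11: { [L → ) P .] }  — reduce

I5 contains complete items [L → num X .], [X → num X .] — reduce-reduce conflict.

Answer: Yes — I5: [L → num X .] vs [X → num X .]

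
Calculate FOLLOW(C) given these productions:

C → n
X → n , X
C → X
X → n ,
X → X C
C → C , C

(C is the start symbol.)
{ $, ',', 'n' }

C is the start symbol, so $ ∈ FOLLOW(C).
In X → X C: C is at the end, add FOLLOW(X)
In C → C , C: C is followed by ',' C, add FIRST(',' C) \ {ε} = { ',' }
In C → C , C: C is at the end; this adds FOLLOW(C) to itself — nothing new

The FOLLOW sets referred to above (computed the same way, to a fixed point):
  FOLLOW(X) = { $, ',', 'n' }

Taking the union: FOLLOW(C) = { $, ',', 'n' }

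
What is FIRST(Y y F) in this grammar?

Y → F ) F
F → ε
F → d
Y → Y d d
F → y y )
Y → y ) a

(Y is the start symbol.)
FIRST sets of the non-terminals involved (from the grammar, by fixed-point iteration):
  FIRST(Y) = { ')', 'd', 'y' }

To compute FIRST(Y y F), process the symbols left to right:
Symbol Y is a non-terminal. Add FIRST(Y) \ {ε} = { ')', 'd', 'y' }
Y is not nullable (ε ∉ FIRST(Y)), so stop here.
FIRST(Y y F) = { ')', 'd', 'y' }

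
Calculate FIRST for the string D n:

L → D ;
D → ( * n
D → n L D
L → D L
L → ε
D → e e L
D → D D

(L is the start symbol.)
FIRST sets of the non-terminals involved (from the grammar, by fixed-point iteration):
  FIRST(D) = { '(', 'e', 'n' }

To compute FIRST(D n), process the symbols left to right:
Symbol D is a non-terminal. Add FIRST(D) \ {ε} = { '(', 'e', 'n' }
D is not nullable (ε ∉ FIRST(D)), so stop here.
FIRST(D n) = { '(', 'e', 'n' }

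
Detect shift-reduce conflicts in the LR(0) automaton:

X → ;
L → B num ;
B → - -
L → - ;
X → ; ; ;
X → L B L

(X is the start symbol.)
Yes — I2: [X → ; .] vs [X → ; . ; ;]

Augment with X' → X and build the canonical LR(0) collection (I0 = CLOSURE({[X' → . X]}), then GOTO on every symbol after a dot until no new states appear). It has 15 states:
  I0: { [B → . - -], [L → . - ;], [L → . B num ;], [X → . ; ; ;], [X → . ;], [X → . L B L], [X' → . X] }  — shift
  I1: { [B → - . -], [L → - . ;] }  — shift
  I2: { [X → ; . ; ;], [X → ; .] }  — shift, reduce
  I3: { [L → B . num ;] }  — shift
  I4: { [B → . - -], [X → L . B L] }  — shift
  I5: { [X' → X .] }  — accept
  I6: { [B → - . -] }  — shift
  I7: { [B → . - -], [L → . - ;], [L → . B num ;], [X → L B . L] }  — shift
  I8: { [X → L B L .] }  — reduce
  I9: { [B → - - .] }  — reduce
  I10: { [L → B num . ;] }  — shift
  I11: { [L → B num ; .] }  — reduce
  I12: { [X → ; ; . ;] }  — shift
  I13: { [X → ; ; ; .] }  — reduce
  I14: { [L → - ; .] }  — reduce

I2 contains reduce item [X → ; .] and shift item [X → ; . ; ;] — shift-reduce conflict.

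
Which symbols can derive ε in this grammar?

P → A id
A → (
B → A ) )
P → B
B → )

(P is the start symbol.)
None

There are no ε-productions, so no non-terminal can derive ε.
No non-terminals are nullable.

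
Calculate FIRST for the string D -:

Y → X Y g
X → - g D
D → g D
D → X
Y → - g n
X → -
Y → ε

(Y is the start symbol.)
{ '-', 'g' }

FIRST sets of the non-terminals involved (from the grammar, by fixed-point iteration):
  FIRST(D) = { '-', 'g' }

To compute FIRST(D -), process the symbols left to right:
Symbol D is a non-terminal. Add FIRST(D) \ {ε} = { '-', 'g' }
D is not nullable (ε ∉ FIRST(D)), so stop here.
FIRST(D -) = { '-', 'g' }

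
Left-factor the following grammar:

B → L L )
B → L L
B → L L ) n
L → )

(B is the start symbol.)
Left-factoring transforms A → αβ₁ | αβ₂ into A → αA' and A' → β₁ | β₂
(α is the longest common prefix among the alternatives). Repeat until
no nonterminal has two alternatives with a common prefix.

Round 1: B has alternatives sharing prefix 'L L'. Introduce B': B → L L B'
  Add: B' → )
  Add: B' → ε
  Add: B' → ) n

Round 2: B' has alternatives sharing prefix ')'. Introduce B'': B' → ) B''
  Add: B'' → ε
  Add: B'' → n

No remaining common prefixes — done.

Resulting grammar:
B → L L B'
B' → ) B''
B'' → ε
B'' → n
B' → ε
L → )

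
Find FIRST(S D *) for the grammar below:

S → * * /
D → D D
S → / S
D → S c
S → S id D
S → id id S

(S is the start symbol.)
FIRST sets of the non-terminals involved (from the grammar, by fixed-point iteration):
  FIRST(S) = { '*', '/', 'id' }

To compute FIRST(S D *), process the symbols left to right:
Symbol S is a non-terminal. Add FIRST(S) \ {ε} = { '*', '/', 'id' }
S is not nullable (ε ∉ FIRST(S)), so stop here.
FIRST(S D *) = { '*', '/', 'id' }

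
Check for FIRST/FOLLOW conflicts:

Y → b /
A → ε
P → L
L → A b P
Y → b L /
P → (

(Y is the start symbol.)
No FIRST/FOLLOW conflicts.

Nullable non-terminals: A.
A has a nullable alternative but only one production, so nothing to check.

L, P, Y have no nullable alternative, so no FIRST/FOLLOW check is needed there.

No FIRST/FOLLOW conflicts found.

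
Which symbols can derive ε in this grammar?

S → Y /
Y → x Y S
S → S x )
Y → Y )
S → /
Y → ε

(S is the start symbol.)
{ 'Y' }

A non-terminal is nullable if it can derive ε (the empty string): either it has an ε-production, or it has a production whose right-hand side consists entirely of nullable non-terminals.

ε-productions: Y → ε
So Y is immediately nullable.
No further non-terminal can be added: every production for the remaining non-terminals contains a terminal or a non-nullable non-terminal.
Nullable = { 'Y' }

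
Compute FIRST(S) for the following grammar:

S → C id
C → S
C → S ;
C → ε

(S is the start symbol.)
{ 'id' }

FIRST sets of the other non-terminals involved (by the same procedure, iterated to a fixed point):
  FIRST(C) = { 'id', ε }

From S → C id:
  - C is a non-terminal: add FIRST(C) \ {ε} = { 'id' }
    C is nullable, so continue to the next symbol
  - id is a terminal: add 'id' and stop

Collecting: FIRST(S) = { 'id' }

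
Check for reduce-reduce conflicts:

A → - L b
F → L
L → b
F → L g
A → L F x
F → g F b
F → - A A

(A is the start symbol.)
No reduce-reduce conflicts

A reduce-reduce conflict occurs when an LR(0) state has two complete items [A → α .] and [B → β .] — both call for a reduction, and with no lookahead the parser cannot choose between them.

Augment with A' → A and build the canonical LR(0) collection (I0 = CLOSURE({[A' → . A]}), then GOTO on every symbol after a dot until no new states appear). It has 17 states:
  I0: { [A → . - L b], [A → . L F x], [A' → . A], [L → . b] }  — shift
  I1: { [A → - . L b], [L → . b] }  — shift
  I2: { [A' → A .] }  — accept
  I3: { [A → L . F x], [F → . - A A], [F → . L g], [F → . L], [F → . g F b], [L → . b] }  — shift
  I4: { [L → b .] }  — reduce
  I5: { [A → . - L b], [A → . L F x], [F → - . A A], [L → . b] }  — shift
  I6: { [A → L F . x] }  — shift
  I7: { [F → L . g], [F → L .] }  — shift, reduce
  I8: { [F → . - A A], [F → . L g], [F → . L], [F → . g F b], [F → g . F b], [L → . b] }  — shift
  I9: { [F → g F . b] }  — shift
  I10: { [F → g F b .] }  — reduce
  I11: { [F → L g .] }  — reduce
  I12: { [A → L F x .] }  — reduce
  I13: { [A → . - L b], [A → . L F x], [F → - A . A], [L → . b] }  — shift
  I14: { [F → - A A .] }  — reduce
  I15: { [A → - L . b] }  — shift
  I16: { [A → - L b .] }  — reduce

No state contains more than one complete item.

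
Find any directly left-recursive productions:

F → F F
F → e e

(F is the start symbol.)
Yes, F is left-recursive

F → F F: LEFT RECURSIVE (starts with F)
F → e e: starts with e

The grammar has direct left recursion on: F.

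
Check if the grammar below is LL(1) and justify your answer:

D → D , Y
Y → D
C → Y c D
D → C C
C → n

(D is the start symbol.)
A grammar is LL(1) if for each non-terminal N with multiple productions, the predict sets of those productions are pairwise disjoint, where PREDICT(N → α) = (FIRST(α) \ {ε}) ∪ (FOLLOW(N) if α ⇒* ε).

Relevant sets:
  FIRST(D) = { 'n' }
  FIRST(C) = { 'n' }
  FIRST(Y) = { 'n' }

For D:
  PREDICT(D → D ',' Y) = { 'n' }
  PREDICT(D → C C) = { 'n' }
For C:
  PREDICT(C → Y c D) = { 'n' }
  PREDICT(C → n) = { 'n' }
Y has a single production, so nothing to check there.

Conflict found: Predict set conflict for D: { 'n' }
The grammar is NOT LL(1).

Answer: No. Predict set conflict for D: { 'n' }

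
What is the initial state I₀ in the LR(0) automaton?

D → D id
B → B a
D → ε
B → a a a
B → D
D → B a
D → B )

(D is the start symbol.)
First, augment the grammar with D' → D
I₀ = CLOSURE({ [D' → . D] }):
  [D' → . D] has the dot before D: add [D → . D id], [D → .], [D → . B a], [D → . B )]
  [D → . B a] has the dot before B: add [B → . B a], [B → . a a a], [B → . D]
No further items can be added.

I₀ = { [B → . B a], [B → . D], [B → . a a a], [D → . B )], [D → . B a], [D → . D id], [D → .], [D' → . D] }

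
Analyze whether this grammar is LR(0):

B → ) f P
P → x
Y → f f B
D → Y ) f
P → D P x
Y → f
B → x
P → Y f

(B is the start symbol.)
A grammar is LR(0) if no state in the canonical LR(0) collection has:
  - both a shift item (dot before a terminal) and a complete item (shift-reduce conflict), or
  - two or more complete items (reduce-reduce conflict; the accept item [B' → B .] counts as a complete item here).

Augment with B' → B and build the canonical LR(0) collection (I0 = CLOSURE({[B' → . B]}), then GOTO on every symbol after a dot until no new states appear). It has 17 states:
  I0: { [B → . ) f P], [B → . x], [B' → . B] }  — shift
  I1: { [B → ) . f P] }  — shift
  I2: { [B' → B .] }  — accept
  I3: { [B → x .] }  — reduce
  I4: { [B → ) f . P], [D → . Y ) f], [P → . D P x], [P → . Y f], [P → . x], [Y → . f f B], [Y → . f] }  — shift
  I5: { [D → . Y ) f], [P → . D P x], [P → . Y f], [P → . x], [P → D . P x], [Y → . f f B], [Y → . f] }  — shift
  I6: { [B → ) f P .] }  — reduce
  I7: { [D → Y . ) f], [P → Y . f] }  — shift
  I8: { [Y → f . f B], [Y → f .] }  — shift, reduce
  I9: { [P → x .] }  — reduce
  I10: { [B → . ) f P], [B → . x], [Y → f f . B] }  — shift
  I11: { [Y → f f B .] }  — reduce
  I12: { [D → Y ) . f] }  — shift
  I13: { [P → Y f .] }  — reduce
  I14: { [D → Y ) f .] }  — reduce
  I15: { [P → D P . x] }  — shift
  I16: { [P → D P x .] }  — reduce

Conflict in state I8:
  Shift-reduce conflict between [Y → f .] and [Y → f . f B]
So the grammar is NOT LR(0).

Answer: No. Shift-reduce conflict between [Y → f .] and [Y → f . f B]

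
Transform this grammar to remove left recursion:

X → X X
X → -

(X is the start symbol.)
X → - X'
X' → X X'
X' → ε

X is directly left-recursive. The standard transformation for
  A → A α₁ | ... | A α_m | β₁ | ... | β_n
is
  A  → β₁ A' | ... | β_n A'
  A' → α₁ A' | ... | α_m A' | ε

X → - becomes X → - X'
X → X X becomes X' → X X'
Add X' → ε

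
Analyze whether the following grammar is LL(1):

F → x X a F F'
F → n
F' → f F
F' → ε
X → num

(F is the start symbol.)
No. Predict set conflict for F': { 'f' }

Relevant sets:
  FOLLOW(F') = { $, 'f' }

For F:
  PREDICT(F → x X a F F') = { 'x' }
  PREDICT(F → n) = { 'n' }
For F':
  PREDICT(F' → f F) = { 'f' }
  PREDICT(F' → ε) = { $, 'f' }
X has a single production, so nothing to check there.

Conflict found: Predict set conflict for F': { 'f' }
The grammar is NOT LL(1).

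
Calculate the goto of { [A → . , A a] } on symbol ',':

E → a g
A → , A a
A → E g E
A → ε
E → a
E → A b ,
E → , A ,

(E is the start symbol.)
GOTO(I, ',') = CLOSURE({ [A → αX.β] : [A → α.Xβ] ∈ I, X = ',' })

Items with dot before ',', with the dot advanced:
  [A → . , A a] → [A → , . A a]
Closure of the advanced items:
  [A → , . A a] has the dot before A: add [A → . , A a], [A → . E g E], [A → .]
  [A → . E g E] has the dot before E: add [E → . a g], [E → . a], [E → . A b ,], [E → . , A ,]

GOTO = { [A → , . A a], [A → . , A a], [A → . E g E], [A → .], [E → . , A ,], [E → . A b ,], [E → . a g], [E → . a] }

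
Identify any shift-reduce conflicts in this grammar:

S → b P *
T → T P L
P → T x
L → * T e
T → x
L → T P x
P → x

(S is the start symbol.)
No shift-reduce conflicts

A shift-reduce conflict occurs when an LR(0) state has both:
  - a complete (reduce) item [A → α .] (dot at the end), and
  - a shift item [B → β . c γ] (dot before a terminal).

Augment with S' → S and build the canonical LR(0) collection (I0 = CLOSURE({[S' → . S]}), then GOTO on every symbol after a dot until no new states appear). It has 17 states:
  I0: { [S → . b P *], [S' → . S] }  — shift
  I1: { [S' → S .] }  — accept
  I2: { [P → . T x], [P → . x], [S → b . P *], [T → . T P L], [T → . x] }  — shift
  I3: { [S → b P . *] }  — shift
  I4: { [P → . T x], [P → . x], [P → T . x], [T → . T P L], [T → . x], [T → T . P L] }  — shift
  I5: { [P → x .], [T → x .] }  — 2 reduces
  I6: { [L → . * T e], [L → . T P x], [T → . T P L], [T → . x], [T → T P . L] }  — shift
  I7: { [P → T x .], [P → x .], [T → x .] }  — 3 reduces
  I8: { [L → * . T e], [T → . T P L], [T → . x] }  — shift
  I9: { [T → T P L .] }  — reduce
  I10: { [L → T . P x], [P → . T x], [P → . x], [T → . T P L], [T → . x], [T → T . P L] }  — shift
  I11: { [T → x .] }  — reduce
  I12: { [L → . * T e], [L → . T P x], [L → T P . x], [T → . T P L], [T → . x], [T → T P . L] }  — shift
  I13: { [L → T P x .], [T → x .] }  — 2 reduces
  I14: { [L → * T . e], [P → . T x], [P → . x], [T → . T P L], [T → . x], [T → T . P L] }  — shift
  I15: { [L → * T e .] }  — reduce
  I16: { [S → b P * .] }  — reduce

No state contains both a complete item and a shift item.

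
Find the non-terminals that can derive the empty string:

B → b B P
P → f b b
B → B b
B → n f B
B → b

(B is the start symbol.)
None

A non-terminal is nullable if it can derive ε (the empty string): either it has an ε-production, or it has a production whose right-hand side consists entirely of nullable non-terminals.

There are no ε-productions, so no non-terminal can derive ε.
No non-terminals are nullable.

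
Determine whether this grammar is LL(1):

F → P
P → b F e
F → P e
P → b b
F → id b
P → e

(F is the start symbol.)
Relevant sets:
  FIRST(P) = { 'b', 'e' }

For F:
  PREDICT(F → P) = { 'b', 'e' }
  PREDICT(F → P e) = { 'b', 'e' }
  PREDICT(F → id b) = { 'id' }
For P:
  PREDICT(P → b F e) = { 'b' }
  PREDICT(P → b b) = { 'b' }
  PREDICT(P → e) = { 'e' }

Conflict found: Predict set conflict for F: { 'b', 'e' }
The grammar is NOT LL(1).

Answer: No. Predict set conflict for F: { 'b', 'e' }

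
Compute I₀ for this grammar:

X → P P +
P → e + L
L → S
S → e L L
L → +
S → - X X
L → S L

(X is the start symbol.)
{ [P → . e + L], [X → . P P +], [X' → . X] }

First, augment the grammar with X' → X
I₀ = CLOSURE({ [X' → . X] }):
  [X' → . X] has the dot before X: add [X → . P P +]
  [X → . P P +] has the dot before P: add [P → . e + L]
No further items can be added.

I₀ = { [P → . e + L], [X → . P P +], [X' → . X] }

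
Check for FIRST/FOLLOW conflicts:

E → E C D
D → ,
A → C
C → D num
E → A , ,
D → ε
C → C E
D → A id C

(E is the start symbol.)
A FIRST/FOLLOW conflict occurs when a non-terminal N has a nullable alternative N → β (β ⇒* ε) and another alternative N → α with FIRST(α) ∩ FOLLOW(N) ≠ ∅: on such a lookahead the parser cannot decide between expanding α and letting N vanish via β.

Nullable non-terminals: D.
FIRST sets used below: FIRST(A) = { ',', 'num' }

D: nullable alternative(s) D → ε; FOLLOW(D) = { $, ',', 'id', 'num' }
  D → ,: FIRST \ {ε} = { ',' } — overlaps FOLLOW(D) on { ',' }: CONFLICT
  D → ε: FIRST \ {ε} = { } — this is the only nullable alternative, skip
  D → A id C: FIRST \ {ε} = { ',', 'num' } — overlaps FOLLOW(D) on { ',', 'num' }: CONFLICT

A, C, E have no nullable alternative, so no FIRST/FOLLOW check is needed there.

So the grammar has 2 FIRST/FOLLOW conflicts (marked CONFLICT above).

Answer: Yes. D → ',' with FOLLOW(D) on { ',' }; D → A id C with FOLLOW(D) on { ',', 'num' }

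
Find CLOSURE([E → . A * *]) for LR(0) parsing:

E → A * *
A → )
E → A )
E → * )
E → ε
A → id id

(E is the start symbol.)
To compute CLOSURE, for each item [A → α.Bβ] where B is a non-terminal, add [B → .γ] for all productions B → γ; repeat for the newly added items until nothing changes.

Start with: [E → . A * *]
  [E → . A * *] has the dot before A: add [A → . )], [A → . id id]
No further items can be added.

CLOSURE = { [A → . )], [A → . id id], [E → . A * *] }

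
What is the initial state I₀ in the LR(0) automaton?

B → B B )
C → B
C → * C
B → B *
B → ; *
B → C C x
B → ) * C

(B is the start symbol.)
{ [B → . ) * C], [B → . ; *], [B → . B *], [B → . B B )], [B → . C C x], [B' → . B], [C → . * C], [C → . B] }

First, augment the grammar with B' → B
I₀ = CLOSURE({ [B' → . B] }):
  [B' → . B] has the dot before B: add [B → . B B )], [B → . B *], [B → . ; *], [B → . C C x], [B → . ) * C]
  [B → . C C x] has the dot before C: add [C → . B], [C → . * C]
No further items can be added.

I₀ = { [B → . ) * C], [B → . ; *], [B → . B *], [B → . B B )], [B → . C C x], [B' → . B], [C → . * C], [C → . B] }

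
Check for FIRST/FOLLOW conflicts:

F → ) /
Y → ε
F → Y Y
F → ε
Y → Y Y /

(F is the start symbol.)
Nullable non-terminals: F, Y.
FIRST sets used below: FIRST(Y) = { '/', ε }

F: nullable alternative(s) F → Y Y, F → ε; FOLLOW(F) = { $ }
  F → ) /: FIRST \ {ε} = { ')' } — disjoint from FOLLOW(F)
  F → Y Y: FIRST \ {ε} = { '/' } — disjoint from FOLLOW(F)
  F → ε: FIRST \ {ε} = { } — disjoint from FOLLOW(F)

Y: nullable alternative(s) Y → ε; FOLLOW(Y) = { $, '/' }
  Y → ε: FIRST \ {ε} = { } — this is the only nullable alternative, skip
  Y → Y Y /: FIRST \ {ε} = { '/' } — overlaps FOLLOW(Y) on { '/' }: CONFLICT

So the grammar has 1 FIRST/FOLLOW conflict (marked CONFLICT above).

Answer: Yes. Y → Y Y '/' with FOLLOW(Y) on { '/' }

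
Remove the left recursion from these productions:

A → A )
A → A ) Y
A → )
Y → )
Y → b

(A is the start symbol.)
A is directly left-recursive. The standard transformation for
  A → A α₁ | ... | A α_m | β₁ | ... | β_n
is
  A  → β₁ A' | ... | β_n A'
  A' → α₁ A' | ... | α_m A' | ε

A → ) becomes A → ) A'
A → A ) becomes A' → ) A'
A → A ) Y becomes A' → ) Y A'
Add A' → ε

Productions for other non-terminals are unchanged:
  Y → )
  Y → b

Resulting grammar:
A → ) A'
A' → ) A'
A' → ) Y A'
A' → ε
Y → )
Y → b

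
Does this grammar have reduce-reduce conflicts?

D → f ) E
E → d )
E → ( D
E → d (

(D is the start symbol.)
A reduce-reduce conflict occurs when an LR(0) state has two complete items [A → α .] and [B → β .] — both call for a reduction, and with no lookahead the parser cannot choose between them.

Augment with D' → D and build the canonical LR(0) collection (I0 = CLOSURE({[D' → . D]}), then GOTO on every symbol after a dot until no new states appear). It has 10 states:
  I0: { [D → . f ) E], [D' → . D] }  — shift
  I1: { [D' → D .] }  — accept
  I2: { [D → f . ) E] }  — shift
  I3: { [D → f ) . E], [E → . ( D], [E → . d (], [E → . d )] }  — shift
  I4: { [D → . f ) E], [E → ( . D] }  — shift
  I5: { [D → f ) E .] }  — reduce
  I6: { [E → d . (], [E → d . )] }  — shift
  I7: { [E → d ( .] }  — reduce
  I8: { [E → d ) .] }  — reduce
  I9: { [E → ( D .] }  — reduce

No state contains more than one complete item.

Answer: No reduce-reduce conflicts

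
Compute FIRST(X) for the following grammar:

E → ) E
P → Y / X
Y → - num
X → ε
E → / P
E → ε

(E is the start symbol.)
{ ε }

To compute FIRST(X), examine every production with X on the left-hand side, reading each right-hand side left to right until a non-nullable symbol is reached.

From X → ε:
  - ε-production, so ε ∈ FIRST(X)

Collecting: FIRST(X) = { ε }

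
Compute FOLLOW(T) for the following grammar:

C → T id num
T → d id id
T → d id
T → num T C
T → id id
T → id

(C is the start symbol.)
{ 'd', 'id', 'num' }

To compute FOLLOW(T), find every occurrence of T on a right-hand side N → α T β: add FIRST(β) \ {ε}, and if β is empty or nullable also add FOLLOW(N). Iterate to a fixed point.

In C → T id num: T is followed by id num, add FIRST(id num) \ {ε} = { 'id' }
In T → num T C: T is followed by C, add FIRST(C) \ {ε} = { 'd', 'id', 'num' }

Taking the union: FOLLOW(T) = { 'd', 'id', 'num' }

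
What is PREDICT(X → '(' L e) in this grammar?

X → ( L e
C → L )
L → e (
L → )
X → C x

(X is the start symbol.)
{ '(' }

PREDICT(X → '(' L e) = (FIRST(RHS) \ {ε}) ∪ (FOLLOW(X) if ε ∈ FIRST(RHS), i.e. RHS ⇒* ε)
FIRST('(' L e) = { '(' }
ε ∉ FIRST('(' L e), so FOLLOW(X) is not added.
PREDICT(X → '(' L e) = { '(' }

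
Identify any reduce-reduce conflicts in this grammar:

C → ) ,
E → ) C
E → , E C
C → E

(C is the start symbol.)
A reduce-reduce conflict occurs when an LR(0) state has two complete items [A → α .] and [B → β .] — both call for a reduction, and with no lookahead the parser cannot choose between them.

Augment with C' → C and build the canonical LR(0) collection (I0 = CLOSURE({[C' → . C]}), then GOTO on every symbol after a dot until no new states appear). It has 10 states:
  I0: { [C → . ) ,], [C → . E], [C' → . C], [E → . ) C], [E → . , E C] }  — shift
  I1: { [C → ) . ,], [C → . ) ,], [C → . E], [E → ) . C], [E → . ) C], [E → . , E C] }  — shift
  I2: { [E → , . E C], [E → . ) C], [E → . , E C] }  — shift
  I3: { [C' → C .] }  — accept
  I4: { [C → E .] }  — reduce
  I5: { [C → . ) ,], [C → . E], [E → ) . C], [E → . ) C], [E → . , E C] }  — shift
  I6: { [C → . ) ,], [C → . E], [E → , E . C], [E → . ) C], [E → . , E C] }  — shift
  I7: { [E → , E C .] }  — reduce
  I8: { [E → ) C .] }  — reduce
  I9: { [C → ) , .], [E → , . E C], [E → . ) C], [E → . , E C] }  — shift, reduce

No state contains more than one complete item.

Answer: No reduce-reduce conflicts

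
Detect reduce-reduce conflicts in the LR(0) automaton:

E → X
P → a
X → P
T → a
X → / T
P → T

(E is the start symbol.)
A reduce-reduce conflict occurs when an LR(0) state has two complete items [A → α .] and [B → β .] — both call for a reduction, and with no lookahead the parser cannot choose between them.

Augment with E' → E and build the canonical LR(0) collection (I0 = CLOSURE({[E' → . E]}), then GOTO on every symbol after a dot until no new states appear). It has 9 states:
  I0: { [E → . X], [E' → . E], [P → . T], [P → . a], [T → . a], [X → . / T], [X → . P] }  — shift
  I1: { [T → . a], [X → / . T] }  — shift
  I2: { [E' → E .] }  — accept
  I3: { [X → P .] }  — reduce
  I4: { [P → T .] }  — reduce
  I5: { [E → X .] }  — reduce
  I6: { [P → a .], [T → a .] }  — 2 reduces
  I7: { [X → / T .] }  — reduce
  I8: { [T → a .] }  — reduce

I6 contains complete items [P → a .], [T → a .] — reduce-reduce conflict.

Answer: Yes — I6: [P → a .] vs [T → a .]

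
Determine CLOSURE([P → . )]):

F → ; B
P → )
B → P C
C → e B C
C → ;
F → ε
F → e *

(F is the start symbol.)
Start with: [P → . )]
The dot precedes the terminal ')', so nothing is added.

CLOSURE = { [P → . )] }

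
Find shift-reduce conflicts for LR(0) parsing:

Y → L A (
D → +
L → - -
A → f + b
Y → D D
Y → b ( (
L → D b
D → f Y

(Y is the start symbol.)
A shift-reduce conflict occurs when an LR(0) state has both:
  - a complete (reduce) item [A → α .] (dot at the end), and
  - a shift item [B → β . c γ] (dot before a terminal).

Augment with Y' → Y and build the canonical LR(0) collection (I0 = CLOSURE({[Y' → . Y]}), then GOTO on every symbol after a dot until no new states appear). It has 19 states:
  I0: { [D → . +], [D → . f Y], [L → . - -], [L → . D b], [Y → . D D], [Y → . L A (], [Y → . b ( (], [Y' → . Y] }  — shift
  I1: { [D → + .] }  — reduce
  I2: { [L → - . -] }  — shift
  I3: { [D → . +], [D → . f Y], [L → D . b], [Y → D . D] }  — shift
  I4: { [A → . f + b], [Y → L . A (] }  — shift
  I5: { [Y' → Y .] }  — accept
  I6: { [Y → b . ( (] }  — shift
  I7: { [D → . +], [D → . f Y], [D → f . Y], [L → . - -], [L → . D b], [Y → . D D], [Y → . L A (], [Y → . b ( (] }  — shift
  I8: { [D → f Y .] }  — reduce
  I9: { [Y → b ( . (] }  — shift
  I10: { [Y → b ( ( .] }  — reduce
  I11: { [Y → L A . (] }  — shift
  I12: { [A → f . + b] }  — shift
  I13: { [A → f + . b] }  — shift
  I14: { [A → f + b .] }  — reduce
  I15: { [Y → L A ( .] }  — reduce
  I16: { [Y → D D .] }  — reduce
  I17: { [L → D b .] }  — reduce
  I18: { [L → - - .] }  — reduce

No state contains both a complete item and a shift item.

Answer: No shift-reduce conflicts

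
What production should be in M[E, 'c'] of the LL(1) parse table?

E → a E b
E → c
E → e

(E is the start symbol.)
E → c

To find M[E, 'c'], we find productions for E where 'c' is in the predict set (PREDICT(N → α) = (FIRST(α) \ {ε}) ∪ (FOLLOW(N) if α ⇒* ε)).

E → a E b: PREDICT = { 'a' }
E → c: PREDICT = { 'c' }
  'c' is in predict set, so this production goes in M[E, 'c']
E → e: PREDICT = { 'e' }

M[E, 'c'] = E → c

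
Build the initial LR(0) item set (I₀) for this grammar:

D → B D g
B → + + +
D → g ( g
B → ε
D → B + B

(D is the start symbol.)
{ [B → . + + +], [B → .], [D → . B + B], [D → . B D g], [D → . g ( g], [D' → . D] }

First, augment the grammar with D' → D
I₀ = CLOSURE({ [D' → . D] }):
  [D' → . D] has the dot before D: add [D → . B D g], [D → . g ( g], [D → . B + B]
  [D → . B D g] has the dot before B: add [B → . + + +], [B → .]
No further items can be added.

I₀ = { [B → . + + +], [B → .], [D → . B + B], [D → . B D g], [D → . g ( g], [D' → . D] }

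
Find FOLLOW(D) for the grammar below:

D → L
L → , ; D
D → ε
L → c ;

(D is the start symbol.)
To compute FOLLOW(D), find every occurrence of D on a right-hand side N → α D β: add FIRST(β) \ {ε}, and if β is empty or nullable also add FOLLOW(N). Iterate to a fixed point.

D is the start symbol, so $ ∈ FOLLOW(D).
In L → , ; D: D is at the end, add FOLLOW(L)

The FOLLOW sets referred to above (computed the same way, to a fixed point):
  FOLLOW(L) = { $ }

Taking the union: FOLLOW(D) = { $ }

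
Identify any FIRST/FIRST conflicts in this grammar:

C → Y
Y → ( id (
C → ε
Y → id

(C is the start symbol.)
No FIRST/FIRST conflicts.

A FIRST/FIRST conflict occurs when two productions N → α and N → β for the same non-terminal have FIRST(α) ∩ FIRST(β) ≠ ∅ (with ε ∈ FIRST of a nullable right-hand side, so two nullable alternatives also conflict).

FIRST sets of the non-terminals at (or reachable through a nullable prefix from) the front of some alternative:
  FIRST(Y) = { '(', 'id' }

Productions for C:
  C → Y: FIRST = { '(', 'id' }
  C → ε: FIRST = { ε }
Productions for Y:
  Y → ( id (: FIRST = { '(' }
  Y → id: FIRST = { 'id' }

All alternatives of each non-terminal have pairwise disjoint FIRST sets.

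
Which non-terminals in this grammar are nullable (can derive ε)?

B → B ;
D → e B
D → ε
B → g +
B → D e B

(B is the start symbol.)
ε-productions: D → ε
So D is immediately nullable.
No further non-terminal can be added: every production for the remaining non-terminals contains a terminal or a non-nullable non-terminal.
Nullable = { 'D' }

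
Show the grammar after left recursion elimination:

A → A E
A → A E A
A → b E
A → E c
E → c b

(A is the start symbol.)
A is directly left-recursive. The standard transformation for
  A → A α₁ | ... | A α_m | β₁ | ... | β_n
is
  A  → β₁ A' | ... | β_n A'
  A' → α₁ A' | ... | α_m A' | ε

A → b E becomes A → b E A'
A → E c becomes A → E c A'
A → A E becomes A' → E A'
A → A E A becomes A' → E A A'
Add A' → ε

Productions for other non-terminals are unchanged:
  E → c b

Resulting grammar:
A → b E A'
A → E c A'
A' → E A'
A' → E A A'
A' → ε
E → c b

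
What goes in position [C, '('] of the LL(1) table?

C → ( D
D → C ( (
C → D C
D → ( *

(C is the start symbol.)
C → ( D, C → D C

To find M[C, '('], we find productions for C where '(' is in the predict set (PREDICT(N → α) = (FIRST(α) \ {ε}) ∪ (FOLLOW(N) if α ⇒* ε)).

Relevant sets:
  FIRST(D) = { '(' }

C → ( D: PREDICT = { '(' }
  '(' is in predict set, so this production goes in M[C, '(']
C → D C: PREDICT = { '(' }
  '(' is in predict set, so this production goes in M[C, '(']

M[C, '('] = C → ( D, C → D C  (a multiply-defined cell — the grammar is not LL(1))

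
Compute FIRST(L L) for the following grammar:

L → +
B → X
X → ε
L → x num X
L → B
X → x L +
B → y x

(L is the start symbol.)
FIRST sets of the non-terminals involved (from the grammar, by fixed-point iteration):
  FIRST(L) = { '+', 'x', 'y', ε }

To compute FIRST(L L), process the symbols left to right:
Symbol L is a non-terminal. Add FIRST(L) \ {ε} = { '+', 'x', 'y' }
L is nullable (ε ∈ FIRST(L)), continue to the next symbol.
Symbol L is a non-terminal. Add FIRST(L) \ {ε} = { '+', 'x', 'y' }
L is nullable (ε ∈ FIRST(L)), continue to the next symbol.
All symbols are nullable, so ε is in the result.
FIRST(L L) = { '+', 'x', 'y', ε }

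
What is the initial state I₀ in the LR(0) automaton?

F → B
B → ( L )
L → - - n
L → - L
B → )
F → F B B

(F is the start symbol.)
{ [B → . ( L )], [B → . )], [F → . B], [F → . F B B], [F' → . F] }

First, augment the grammar with F' → F
I₀ = CLOSURE({ [F' → . F] }):
  [F' → . F] has the dot before F: add [F → . B], [F → . F B B]
  [F → . B] has the dot before B: add [B → . ( L )], [B → . )]
No further items can be added.

I₀ = { [B → . ( L )], [B → . )], [F → . B], [F → . F B B], [F' → . F] }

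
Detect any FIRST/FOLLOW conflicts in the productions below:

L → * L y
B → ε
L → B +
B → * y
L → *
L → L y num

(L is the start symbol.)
Nullable non-terminals: B.

B: nullable alternative(s) B → ε; FOLLOW(B) = { '+' }
  B → ε: FIRST \ {ε} = { } — this is the only nullable alternative, skip
  B → * y: FIRST \ {ε} = { '*' } — disjoint from FOLLOW(B)

L has no nullable alternative, so no FIRST/FOLLOW check is needed there.

No FIRST/FOLLOW conflicts found.

Answer: No FIRST/FOLLOW conflicts.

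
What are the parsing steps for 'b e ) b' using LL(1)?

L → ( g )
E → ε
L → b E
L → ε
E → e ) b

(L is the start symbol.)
Stack is shown with the top on the left.

Stack    Input      Action
--------------------------
L $      b e ) b $  output L → b E
b E $    b e ) b $  match 'b'
E $      e ) b $    output E → e ) b
e ) b $  e ) b $    match 'e'
) b $    ) b $      match ')'
b $      b $        match 'b'
$        $          accept

The string is accepted.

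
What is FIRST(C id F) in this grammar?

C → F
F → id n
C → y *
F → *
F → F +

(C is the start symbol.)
{ '*', 'id', 'y' }

FIRST sets of the non-terminals involved (from the grammar, by fixed-point iteration):
  FIRST(C) = { '*', 'id', 'y' }

To compute FIRST(C id F), process the symbols left to right:
Symbol C is a non-terminal. Add FIRST(C) \ {ε} = { '*', 'id', 'y' }
C is not nullable (ε ∉ FIRST(C)), so stop here.
FIRST(C id F) = { '*', 'id', 'y' }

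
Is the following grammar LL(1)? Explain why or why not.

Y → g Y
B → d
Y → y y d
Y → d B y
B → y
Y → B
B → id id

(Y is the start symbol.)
Relevant sets:
  FIRST(B) = { 'd', 'id', 'y' }

For Y:
  PREDICT(Y → g Y) = { 'g' }
  PREDICT(Y → y y d) = { 'y' }
  PREDICT(Y → d B y) = { 'd' }
  PREDICT(Y → B) = { 'd', 'id', 'y' }
For B:
  PREDICT(B → d) = { 'd' }
  PREDICT(B → y) = { 'y' }
  PREDICT(B → id id) = { 'id' }

Conflict found: Predict set conflict for Y: { 'y' }
The grammar is NOT LL(1).

Answer: No. Predict set conflict for Y: { 'y' }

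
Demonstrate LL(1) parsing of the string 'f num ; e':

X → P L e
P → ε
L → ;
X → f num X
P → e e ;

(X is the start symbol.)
Stack is shown with the top on the left.

Stack      Input        Action
------------------------------
X $        f num ; e $  output X → f num X
f num X $  f num ; e $  match 'f'
num X $    num ; e $    match 'num'
X $        ; e $        output X → P L e
P L e $    ; e $        output P → ε
L e $      ; e $        output L → ;
; e $      ; e $        match ';'
e $        e $          match 'e'
$          $            accept

The string is accepted.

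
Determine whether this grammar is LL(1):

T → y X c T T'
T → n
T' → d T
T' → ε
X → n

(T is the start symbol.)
A grammar is LL(1) if for each non-terminal N with multiple productions, the predict sets of those productions are pairwise disjoint, where PREDICT(N → α) = (FIRST(α) \ {ε}) ∪ (FOLLOW(N) if α ⇒* ε).

Relevant sets:
  FOLLOW(T') = { $, 'd' }

For T:
  PREDICT(T → y X c T T') = { 'y' }
  PREDICT(T → n) = { 'n' }
For T':
  PREDICT(T' → d T) = { 'd' }
  PREDICT(T' → ε) = { $, 'd' }
X has a single production, so nothing to check there.

Conflict found: Predict set conflict for T': { 'd' }
The grammar is NOT LL(1).

Answer: No. Predict set conflict for T': { 'd' }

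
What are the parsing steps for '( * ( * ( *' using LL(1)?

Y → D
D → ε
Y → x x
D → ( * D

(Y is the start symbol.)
LL(1) parsing maintains a stack (initially the start symbol over $) and the input. At each step: if the stack top is a terminal, match it against the current input token; if it is a non-terminal N, replace it with the RHS of M[N, lookahead] (the unique production whose predict set contains the lookahead).

Stack is shown with the top on the left.

Stack    Input          Action
------------------------------
Y $      ( * ( * ( * $  output Y → D
D $      ( * ( * ( * $  output D → ( * D
( * D $  ( * ( * ( * $  match '('
* D $    * ( * ( * $    match '*'
D $      ( * ( * $      output D → ( * D
( * D $  ( * ( * $      match '('
* D $    * ( * $        match '*'
D $      ( * $          output D → ( * D
( * D $  ( * $          match '('
* D $    * $            match '*'
D $      $              output D → ε
$        $              accept

The string is accepted.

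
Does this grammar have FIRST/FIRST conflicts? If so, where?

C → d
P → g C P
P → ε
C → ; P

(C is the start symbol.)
No FIRST/FIRST conflicts.

Productions for C:
  C → d: FIRST = { 'd' }
  C → ; P: FIRST = { ';' }
Productions for P:
  P → g C P: FIRST = { 'g' }
  P → ε: FIRST = { ε }

All alternatives of each non-terminal have pairwise disjoint FIRST sets.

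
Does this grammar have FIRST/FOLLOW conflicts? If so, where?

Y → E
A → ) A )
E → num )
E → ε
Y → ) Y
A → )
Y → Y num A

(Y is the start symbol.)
Nullable non-terminals: E, Y.
FIRST sets used below: FIRST(E) = { 'num', ε }, FIRST(Y) = { ')', 'num', ε }

E: nullable alternative(s) E → ε; FOLLOW(E) = { $, 'num' }
  E → num ): FIRST \ {ε} = { 'num' } — overlaps FOLLOW(E) on { 'num' }: CONFLICT
  E → ε: FIRST \ {ε} = { } — this is the only nullable alternative, skip

Y: nullable alternative(s) Y → E; FOLLOW(Y) = { $, 'num' }
  Y → E: FIRST \ {ε} = { 'num' } — this is the only nullable alternative, skip
  Y → ) Y: FIRST \ {ε} = { ')' } — disjoint from FOLLOW(Y)
  Y → Y num A: FIRST \ {ε} = { ')', 'num' } — overlaps FOLLOW(Y) on { 'num' }: CONFLICT

A has no nullable alternative, so no FIRST/FOLLOW check is needed there.

So the grammar has 2 FIRST/FOLLOW conflicts (marked CONFLICT above).

Answer: Yes. Y → Y num A with FOLLOW(Y) on { 'num' }; E → num ')' with FOLLOW(E) on { 'num' }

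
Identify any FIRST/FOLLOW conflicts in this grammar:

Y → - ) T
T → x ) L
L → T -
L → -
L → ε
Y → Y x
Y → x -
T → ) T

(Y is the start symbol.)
Yes. L → T '-' with FOLLOW(L) on { 'x' }; L → '-' with FOLLOW(L) on { '-' }

Nullable non-terminals: L.
FIRST sets used below: FIRST(T) = { ')', 'x' }

L: nullable alternative(s) L → ε; FOLLOW(L) = { $, '-', 'x' }
  L → T -: FIRST \ {ε} = { ')', 'x' } — overlaps FOLLOW(L) on { 'x' }: CONFLICT
  L → -: FIRST \ {ε} = { '-' } — overlaps FOLLOW(L) on { '-' }: CONFLICT
  L → ε: FIRST \ {ε} = { } — this is the only nullable alternative, skip

T, Y have no nullable alternative, so no FIRST/FOLLOW check is needed there.

So the grammar has 2 FIRST/FOLLOW conflicts (marked CONFLICT above).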